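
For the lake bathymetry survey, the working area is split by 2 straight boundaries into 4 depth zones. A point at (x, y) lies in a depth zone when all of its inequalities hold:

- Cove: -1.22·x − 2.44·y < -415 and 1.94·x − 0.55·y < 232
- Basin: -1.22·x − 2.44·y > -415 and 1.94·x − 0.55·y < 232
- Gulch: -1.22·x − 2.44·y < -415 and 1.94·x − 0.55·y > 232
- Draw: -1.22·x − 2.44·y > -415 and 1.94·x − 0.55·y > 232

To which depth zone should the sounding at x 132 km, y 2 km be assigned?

-1.22·132 − 2.44·2 = -165.920, which is > -415
1.94·132 − 0.55·2 = 254.980, which is > 232
This sign pattern matches Draw.

Draw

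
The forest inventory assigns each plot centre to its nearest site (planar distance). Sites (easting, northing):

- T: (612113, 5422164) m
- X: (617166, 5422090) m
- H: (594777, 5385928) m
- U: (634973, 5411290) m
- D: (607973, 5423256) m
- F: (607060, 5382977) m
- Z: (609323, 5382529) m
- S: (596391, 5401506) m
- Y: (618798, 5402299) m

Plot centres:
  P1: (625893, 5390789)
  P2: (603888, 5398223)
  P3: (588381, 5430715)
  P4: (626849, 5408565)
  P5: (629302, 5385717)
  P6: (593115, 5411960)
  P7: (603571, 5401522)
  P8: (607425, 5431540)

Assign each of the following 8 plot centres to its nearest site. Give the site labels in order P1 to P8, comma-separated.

Y, S, D, U, Y, S, S, D

P1 → Y (d²=182819125.00)
P2 → S (d²=66983098.00)
P3 → D (d²=439483145.00)
P4 → U (d²=73425001.00)
P5 → Y (d²=385296740.00)
P6 → S (d²=120018292.00)
P7 → S (d²=51552656.00)
P8 → D (d²=68924960.00)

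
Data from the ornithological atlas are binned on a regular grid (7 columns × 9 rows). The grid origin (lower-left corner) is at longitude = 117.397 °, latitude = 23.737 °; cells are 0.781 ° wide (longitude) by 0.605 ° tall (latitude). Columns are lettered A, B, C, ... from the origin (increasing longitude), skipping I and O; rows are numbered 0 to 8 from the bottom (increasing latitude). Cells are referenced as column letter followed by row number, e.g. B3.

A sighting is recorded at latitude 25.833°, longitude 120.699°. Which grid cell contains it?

E3

Column index: ⌊(120.699 − 117.397) / 0.781⌋ = ⌊4.228⌋ = 4 → column E
Row offset from origin: ⌊(25.833 − 23.737) / 0.605⌋ = ⌊3.464⌋ = 3 → row 3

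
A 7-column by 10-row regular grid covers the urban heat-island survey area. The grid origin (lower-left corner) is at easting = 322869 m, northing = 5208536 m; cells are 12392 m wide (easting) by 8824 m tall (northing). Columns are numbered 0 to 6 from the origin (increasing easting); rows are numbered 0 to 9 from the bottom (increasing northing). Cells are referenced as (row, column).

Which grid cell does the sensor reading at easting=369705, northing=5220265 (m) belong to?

(1, 3)

Column index: ⌊(369705 − 322869) / 12392⌋ = ⌊3.780⌋ = 3
Row offset from origin: ⌊(5220265 − 5208536) / 8824⌋ = ⌊1.329⌋ = 1 → row 1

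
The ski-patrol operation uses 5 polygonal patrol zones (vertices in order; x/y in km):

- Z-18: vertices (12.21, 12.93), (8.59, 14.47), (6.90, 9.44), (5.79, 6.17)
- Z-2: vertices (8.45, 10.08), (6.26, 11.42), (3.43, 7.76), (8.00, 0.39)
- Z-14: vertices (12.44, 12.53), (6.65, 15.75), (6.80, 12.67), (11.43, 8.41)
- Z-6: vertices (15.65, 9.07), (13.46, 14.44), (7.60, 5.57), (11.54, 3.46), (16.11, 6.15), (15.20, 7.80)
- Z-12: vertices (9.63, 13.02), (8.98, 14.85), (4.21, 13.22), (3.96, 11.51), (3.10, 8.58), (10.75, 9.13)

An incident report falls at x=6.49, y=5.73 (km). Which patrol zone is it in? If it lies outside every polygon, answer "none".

Cast a ray rightward from (6.49, 5.73). For each polygon, the edges (by vertex number in listed order) whose endpoints lie on opposite sides of y = 5.73, where each meets that height, and whether that is right or left of the point:
Z-18: no edge straddles that height → 0 crossings.
Z-2: 3–4 at x≈4.689 (left), 4–1 at x≈8.248 (right) → 1 crossing.
Z-14: no edge straddles that height → 0 crossings.
Z-6: 2–3 at x≈7.706 (right), 4–5 at x≈15.396 (right) → 2 crossings.
Z-12: no edge straddles that height → 0 crossings.
Only Z-2 has an odd count, so the point is inside Z-2.

Z-2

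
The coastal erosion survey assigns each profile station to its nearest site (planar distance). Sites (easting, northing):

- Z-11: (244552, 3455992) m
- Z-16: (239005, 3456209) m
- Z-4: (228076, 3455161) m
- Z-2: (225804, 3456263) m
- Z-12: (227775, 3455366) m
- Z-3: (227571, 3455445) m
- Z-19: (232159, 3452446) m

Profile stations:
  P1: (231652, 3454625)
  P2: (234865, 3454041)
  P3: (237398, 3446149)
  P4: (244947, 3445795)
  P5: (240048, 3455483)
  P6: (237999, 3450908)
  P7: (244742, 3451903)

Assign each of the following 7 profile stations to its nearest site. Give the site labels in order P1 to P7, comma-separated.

P1 → Z-19 (d²=5005090.00)
P2 → Z-19 (d²=9866461.00)
P3 → Z-19 (d²=67099330.00)
P4 → Z-11 (d²=104134834.00)
P5 → Z-16 (d²=1614925.00)
P6 → Z-16 (d²=29112637.00)
P7 → Z-11 (d²=16756021.00)

Z-19, Z-19, Z-19, Z-11, Z-16, Z-16, Z-11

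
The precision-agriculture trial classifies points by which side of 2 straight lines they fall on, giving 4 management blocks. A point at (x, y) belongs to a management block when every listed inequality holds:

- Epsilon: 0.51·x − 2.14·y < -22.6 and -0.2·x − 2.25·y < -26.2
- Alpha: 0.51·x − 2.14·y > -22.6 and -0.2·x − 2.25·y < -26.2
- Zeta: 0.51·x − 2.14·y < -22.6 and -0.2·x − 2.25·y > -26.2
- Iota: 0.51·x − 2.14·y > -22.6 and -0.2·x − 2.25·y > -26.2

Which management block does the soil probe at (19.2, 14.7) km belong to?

0.51·19.2 − 2.14·14.7 = -21.666, which is > -22.6
-0.2·19.2 − 2.25·14.7 = -36.915, which is < -26.2
This sign pattern matches Alpha.

Alpha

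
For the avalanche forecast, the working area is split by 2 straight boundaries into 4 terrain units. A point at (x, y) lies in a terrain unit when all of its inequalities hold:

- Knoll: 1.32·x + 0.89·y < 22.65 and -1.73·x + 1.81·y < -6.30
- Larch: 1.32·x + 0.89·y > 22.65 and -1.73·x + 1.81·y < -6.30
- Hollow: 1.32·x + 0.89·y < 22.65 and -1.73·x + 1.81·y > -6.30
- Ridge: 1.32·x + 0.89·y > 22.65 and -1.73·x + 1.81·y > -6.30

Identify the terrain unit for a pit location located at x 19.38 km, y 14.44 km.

Larch

1.32·19.38 + 0.89·14.44 = 38.433, which is > 22.65
-1.73·19.38 + 1.81·14.44 = -7.391, which is < -6.30
This sign pattern matches Larch.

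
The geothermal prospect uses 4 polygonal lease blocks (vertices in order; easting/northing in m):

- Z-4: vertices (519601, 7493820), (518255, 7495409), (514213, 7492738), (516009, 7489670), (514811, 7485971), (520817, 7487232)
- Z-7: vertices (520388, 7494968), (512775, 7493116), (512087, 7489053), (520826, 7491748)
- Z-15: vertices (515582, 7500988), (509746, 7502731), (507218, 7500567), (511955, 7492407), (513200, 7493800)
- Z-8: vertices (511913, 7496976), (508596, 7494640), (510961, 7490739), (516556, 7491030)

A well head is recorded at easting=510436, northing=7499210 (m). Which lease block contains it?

Cast a ray rightward from (510436, 7499210). For each polygon, the edges (by vertex number in listed order) whose endpoints lie on opposite sides of northing = 7499210, where each meets that height, and whether that is right or left of the point:
Z-4: no edge straddles that height → 0 crossings.
Z-7: no edge straddles that height → 0 crossings.
Z-15: 3–4 at easting≈508005.8 (left), 5–1 at easting≈514992.8 (right) → 1 crossing.
Z-8: no edge straddles that height → 0 crossings.
Only Z-15 has an odd count, so the point is inside Z-15.

Z-15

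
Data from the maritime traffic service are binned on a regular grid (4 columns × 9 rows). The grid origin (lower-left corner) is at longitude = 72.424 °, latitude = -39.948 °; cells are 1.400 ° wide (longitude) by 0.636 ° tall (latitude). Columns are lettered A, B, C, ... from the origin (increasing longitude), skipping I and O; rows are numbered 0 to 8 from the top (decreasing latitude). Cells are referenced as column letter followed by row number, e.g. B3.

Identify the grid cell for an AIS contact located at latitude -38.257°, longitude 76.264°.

C6

Column index: ⌊(76.264 − 72.424) / 1.400⌋ = ⌊2.743⌋ = 2 → column C
Row offset from origin: ⌊(-38.257 − -39.948) / 0.636⌋ = ⌊2.659⌋ = 2 → row 6 (counted from top)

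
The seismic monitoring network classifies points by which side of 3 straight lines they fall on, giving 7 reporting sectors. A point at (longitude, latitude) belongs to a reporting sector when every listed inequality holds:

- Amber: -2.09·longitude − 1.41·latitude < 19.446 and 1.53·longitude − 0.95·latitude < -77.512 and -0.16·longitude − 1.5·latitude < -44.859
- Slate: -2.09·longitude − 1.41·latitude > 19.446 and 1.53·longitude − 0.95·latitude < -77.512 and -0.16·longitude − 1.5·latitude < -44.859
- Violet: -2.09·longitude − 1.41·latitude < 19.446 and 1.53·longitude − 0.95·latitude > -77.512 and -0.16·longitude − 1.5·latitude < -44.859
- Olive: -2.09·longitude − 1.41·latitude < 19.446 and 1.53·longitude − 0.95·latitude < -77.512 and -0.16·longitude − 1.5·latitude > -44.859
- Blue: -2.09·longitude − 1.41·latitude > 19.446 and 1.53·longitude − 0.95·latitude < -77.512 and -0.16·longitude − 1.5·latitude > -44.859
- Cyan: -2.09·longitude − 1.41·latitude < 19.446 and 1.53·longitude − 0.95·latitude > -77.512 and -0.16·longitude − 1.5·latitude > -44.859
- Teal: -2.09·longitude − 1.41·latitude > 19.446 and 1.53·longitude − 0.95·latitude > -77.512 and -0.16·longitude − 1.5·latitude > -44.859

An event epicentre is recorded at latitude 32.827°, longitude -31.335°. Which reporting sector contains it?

Olive

-2.09·-31.335 − 1.41·32.827 = 19.204, which is < 19.446
1.53·-31.335 − 0.95·32.827 = -79.128, which is < -77.512
-0.16·-31.335 − 1.5·32.827 = -44.227, which is > -44.859
This sign pattern matches Olive.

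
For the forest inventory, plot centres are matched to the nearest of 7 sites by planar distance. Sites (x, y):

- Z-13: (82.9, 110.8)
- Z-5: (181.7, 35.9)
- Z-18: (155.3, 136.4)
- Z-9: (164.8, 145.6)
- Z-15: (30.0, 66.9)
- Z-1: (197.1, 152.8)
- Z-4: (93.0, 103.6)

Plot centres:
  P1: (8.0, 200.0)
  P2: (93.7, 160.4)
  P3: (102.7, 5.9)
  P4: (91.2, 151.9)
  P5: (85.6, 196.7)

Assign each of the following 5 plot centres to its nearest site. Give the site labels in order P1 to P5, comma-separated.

P1 → Z-13 (d²=13566.65)
P2 → Z-13 (d²=2576.80)
P3 → Z-5 (d²=7141.00)
P4 → Z-13 (d²=1758.10)
P5 → Z-13 (d²=7386.10)

Z-13, Z-13, Z-5, Z-13, Z-13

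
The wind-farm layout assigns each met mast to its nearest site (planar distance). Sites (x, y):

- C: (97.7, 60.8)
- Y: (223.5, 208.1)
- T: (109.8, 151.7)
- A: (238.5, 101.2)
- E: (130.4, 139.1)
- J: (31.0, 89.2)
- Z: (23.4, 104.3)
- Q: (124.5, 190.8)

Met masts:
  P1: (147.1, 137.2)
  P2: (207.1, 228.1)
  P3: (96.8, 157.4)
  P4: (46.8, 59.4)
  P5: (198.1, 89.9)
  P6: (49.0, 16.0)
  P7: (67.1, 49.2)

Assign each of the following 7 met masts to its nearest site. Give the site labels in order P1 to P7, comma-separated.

P1 → E (d²=282.50)
P2 → Y (d²=668.96)
P3 → T (d²=201.49)
P4 → J (d²=1137.68)
P5 → A (d²=1759.85)
P6 → C (d²=4378.73)
P7 → C (d²=1070.92)

E, Y, T, J, A, C, C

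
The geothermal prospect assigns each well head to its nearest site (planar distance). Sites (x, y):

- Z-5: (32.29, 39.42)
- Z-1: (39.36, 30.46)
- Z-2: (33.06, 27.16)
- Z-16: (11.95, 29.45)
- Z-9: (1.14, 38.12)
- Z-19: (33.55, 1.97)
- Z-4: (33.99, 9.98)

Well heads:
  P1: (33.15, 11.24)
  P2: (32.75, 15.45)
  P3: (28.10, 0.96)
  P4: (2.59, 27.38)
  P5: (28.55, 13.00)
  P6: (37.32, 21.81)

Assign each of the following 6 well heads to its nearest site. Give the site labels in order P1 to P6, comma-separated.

Z-4, Z-4, Z-19, Z-16, Z-4, Z-2

P1 → Z-4 (d²=2.29)
P2 → Z-4 (d²=31.46)
P3 → Z-19 (d²=30.72)
P4 → Z-16 (d²=91.89)
P5 → Z-4 (d²=38.71)
P6 → Z-2 (d²=46.77)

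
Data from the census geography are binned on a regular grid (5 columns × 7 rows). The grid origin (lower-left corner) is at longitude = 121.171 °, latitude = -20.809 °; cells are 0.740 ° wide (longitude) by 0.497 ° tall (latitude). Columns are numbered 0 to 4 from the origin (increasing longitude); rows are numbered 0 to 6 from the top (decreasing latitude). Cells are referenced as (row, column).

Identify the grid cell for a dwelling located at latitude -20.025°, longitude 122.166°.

Column index: ⌊(122.166 − 121.171) / 0.740⌋ = ⌊1.345⌋ = 1
Row offset from origin: ⌊(-20.025 − -20.809) / 0.497⌋ = ⌊1.577⌋ = 1 → row 5 (counted from top)

(5, 1)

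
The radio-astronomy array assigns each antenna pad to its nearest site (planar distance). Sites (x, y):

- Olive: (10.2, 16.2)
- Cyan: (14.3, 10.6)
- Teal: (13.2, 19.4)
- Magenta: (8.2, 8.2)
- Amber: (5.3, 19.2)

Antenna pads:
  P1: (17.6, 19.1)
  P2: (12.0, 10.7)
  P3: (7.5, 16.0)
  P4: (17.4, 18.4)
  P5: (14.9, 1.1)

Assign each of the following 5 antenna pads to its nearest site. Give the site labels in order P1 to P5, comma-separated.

P1 → Teal (d²=19.45)
P2 → Cyan (d²=5.30)
P3 → Olive (d²=7.33)
P4 → Teal (d²=18.64)
P5 → Cyan (d²=90.61)

Teal, Cyan, Olive, Teal, Cyan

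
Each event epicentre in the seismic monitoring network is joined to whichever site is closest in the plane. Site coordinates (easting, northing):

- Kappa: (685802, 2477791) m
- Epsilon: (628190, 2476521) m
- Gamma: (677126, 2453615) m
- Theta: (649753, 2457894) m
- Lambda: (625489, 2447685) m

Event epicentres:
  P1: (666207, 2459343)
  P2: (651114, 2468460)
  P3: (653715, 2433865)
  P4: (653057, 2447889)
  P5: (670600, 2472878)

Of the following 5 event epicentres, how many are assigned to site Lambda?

P1 → Gamma
P2 → Theta
P3 → Theta
P4 → Theta
P5 → Kappa
0 of the 5 go to Lambda.

0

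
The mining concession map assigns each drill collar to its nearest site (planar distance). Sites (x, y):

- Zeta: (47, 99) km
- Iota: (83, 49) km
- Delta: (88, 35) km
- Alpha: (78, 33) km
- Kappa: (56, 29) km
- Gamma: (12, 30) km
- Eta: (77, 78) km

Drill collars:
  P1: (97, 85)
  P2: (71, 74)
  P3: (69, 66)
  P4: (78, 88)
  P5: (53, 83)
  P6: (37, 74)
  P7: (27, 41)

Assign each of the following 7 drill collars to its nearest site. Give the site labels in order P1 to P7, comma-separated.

P1 → Eta (d²=449.00)
P2 → Eta (d²=52.00)
P3 → Eta (d²=208.00)
P4 → Eta (d²=101.00)
P5 → Zeta (d²=292.00)
P6 → Zeta (d²=725.00)
P7 → Gamma (d²=346.00)

Eta, Eta, Eta, Eta, Zeta, Zeta, Gamma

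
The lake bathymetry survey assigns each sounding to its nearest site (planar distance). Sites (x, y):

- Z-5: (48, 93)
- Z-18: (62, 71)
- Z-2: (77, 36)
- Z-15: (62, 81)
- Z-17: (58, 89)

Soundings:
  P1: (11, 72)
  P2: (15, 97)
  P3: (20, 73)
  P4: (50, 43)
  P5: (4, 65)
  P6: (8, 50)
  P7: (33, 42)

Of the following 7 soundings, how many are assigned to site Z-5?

P1 → Z-5
P2 → Z-5
P3 → Z-5
P4 → Z-2
P5 → Z-5
P6 → Z-18
P7 → Z-18
4 of the 7 go to Z-5.

4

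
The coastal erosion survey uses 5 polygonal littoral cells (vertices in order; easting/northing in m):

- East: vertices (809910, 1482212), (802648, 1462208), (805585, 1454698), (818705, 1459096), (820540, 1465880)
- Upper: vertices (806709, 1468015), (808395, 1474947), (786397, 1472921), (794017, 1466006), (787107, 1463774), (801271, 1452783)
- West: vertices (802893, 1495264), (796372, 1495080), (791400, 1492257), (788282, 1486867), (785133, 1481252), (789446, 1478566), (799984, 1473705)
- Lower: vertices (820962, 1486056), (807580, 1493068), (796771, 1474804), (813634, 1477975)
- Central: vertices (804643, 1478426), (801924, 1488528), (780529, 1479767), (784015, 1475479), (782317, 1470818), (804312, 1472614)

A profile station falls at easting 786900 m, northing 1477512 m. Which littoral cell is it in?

Central

Cast a ray rightward from (786900, 1477512). For each polygon, the edges (by vertex number in listed order) whose endpoints lie on opposite sides of northing = 1477512, where each meets that height, and whether that is right or left of the point:
East: 1–2 at easting≈808203.8 (right), 5–1 at easting≈812969.1 (right) → 2 crossings.
Upper: no edge straddles that height → 0 crossings.
West: 6–7 at easting≈791730.9 (right), 7–1 at easting≈800497.7 (right) → 2 crossings.
Lower: 2–3 at easting≈798373.6 (right), 3–4 at easting≈811171.8 (right) → 2 crossings.
Central: 3–4 at easting≈782362.2 (left), 6–1 at easting≈804590.9 (right) → 1 crossing.
Only Central has an odd count, so the point is inside Central.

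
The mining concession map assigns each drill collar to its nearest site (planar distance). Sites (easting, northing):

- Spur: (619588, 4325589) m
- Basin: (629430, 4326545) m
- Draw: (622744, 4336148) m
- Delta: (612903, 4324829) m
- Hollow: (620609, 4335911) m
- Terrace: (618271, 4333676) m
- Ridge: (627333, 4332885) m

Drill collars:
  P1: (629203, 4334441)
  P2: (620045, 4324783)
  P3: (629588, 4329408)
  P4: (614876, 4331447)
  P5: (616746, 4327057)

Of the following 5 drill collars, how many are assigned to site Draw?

P1 → Ridge
P2 → Spur
P3 → Basin
P4 → Terrace
P5 → Spur
0 of the 5 go to Draw.

0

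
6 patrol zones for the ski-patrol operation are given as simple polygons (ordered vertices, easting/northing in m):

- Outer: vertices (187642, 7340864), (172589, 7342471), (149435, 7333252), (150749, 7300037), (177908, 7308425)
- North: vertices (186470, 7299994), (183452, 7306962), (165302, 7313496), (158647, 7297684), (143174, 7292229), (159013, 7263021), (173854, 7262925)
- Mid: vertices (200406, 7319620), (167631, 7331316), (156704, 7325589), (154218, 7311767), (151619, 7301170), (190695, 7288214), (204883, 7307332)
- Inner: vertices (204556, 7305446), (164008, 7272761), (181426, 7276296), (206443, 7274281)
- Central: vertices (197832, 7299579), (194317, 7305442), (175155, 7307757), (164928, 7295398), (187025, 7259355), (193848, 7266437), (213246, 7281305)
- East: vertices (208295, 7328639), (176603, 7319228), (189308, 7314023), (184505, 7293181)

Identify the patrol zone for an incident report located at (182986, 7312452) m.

Mid

Cast a ray rightward from (182986, 7312452). For each polygon, the edges (by vertex number in listed order) whose endpoints lie on opposite sides of northing = 7312452, where each meets that height, and whether that is right or left of the point:
Outer: 3–4 at easting≈150257.9 (left), 5–1 at easting≈179116.4 (left) → 0 crossings.
North: 2–3 at easting≈168202.0 (left), 3–4 at easting≈164862.6 (left) → 0 crossings.
Mid: 3–4 at easting≈154341.2 (left), 7–1 at easting≈203017.6 (right) → 1 crossing.
Inner: no edge straddles that height → 0 crossings.
Central: no edge straddles that height → 0 crossings.
East: 3–4 at easting≈188946.0 (right), 4–1 at easting≈197434.6 (right) → 2 crossings.
Only Mid has an odd count, so the point is inside Mid.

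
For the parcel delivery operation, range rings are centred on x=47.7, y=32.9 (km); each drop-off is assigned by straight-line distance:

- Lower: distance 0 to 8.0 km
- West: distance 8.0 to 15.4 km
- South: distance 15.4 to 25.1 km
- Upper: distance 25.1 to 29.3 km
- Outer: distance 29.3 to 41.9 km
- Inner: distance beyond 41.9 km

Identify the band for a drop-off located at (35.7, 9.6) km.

Upper

Distance = √((35.7−47.7)² + (9.6−32.9)²) = √(144.000 + 542.890) = 26.209 km.
25.1 ≤ 26.209 < 29.3 → Upper.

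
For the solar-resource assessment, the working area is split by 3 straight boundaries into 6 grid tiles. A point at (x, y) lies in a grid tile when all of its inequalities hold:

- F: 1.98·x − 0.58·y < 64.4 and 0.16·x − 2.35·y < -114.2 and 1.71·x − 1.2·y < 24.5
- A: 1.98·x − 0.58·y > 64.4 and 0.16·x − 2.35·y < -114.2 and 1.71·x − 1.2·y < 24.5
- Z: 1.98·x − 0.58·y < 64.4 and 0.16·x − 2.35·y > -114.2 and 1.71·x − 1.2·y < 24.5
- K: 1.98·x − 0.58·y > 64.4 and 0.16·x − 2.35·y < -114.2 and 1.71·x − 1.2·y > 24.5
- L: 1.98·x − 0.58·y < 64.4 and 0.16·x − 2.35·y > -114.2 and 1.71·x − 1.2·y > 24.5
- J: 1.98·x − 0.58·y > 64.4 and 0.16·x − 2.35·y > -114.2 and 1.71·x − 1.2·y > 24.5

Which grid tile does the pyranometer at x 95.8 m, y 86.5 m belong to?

1.98·95.8 − 0.58·86.5 = 139.514, which is > 64.4
0.16·95.8 − 2.35·86.5 = -187.947, which is < -114.2
1.71·95.8 − 1.2·86.5 = 60.018, which is > 24.5
This sign pattern matches K.

K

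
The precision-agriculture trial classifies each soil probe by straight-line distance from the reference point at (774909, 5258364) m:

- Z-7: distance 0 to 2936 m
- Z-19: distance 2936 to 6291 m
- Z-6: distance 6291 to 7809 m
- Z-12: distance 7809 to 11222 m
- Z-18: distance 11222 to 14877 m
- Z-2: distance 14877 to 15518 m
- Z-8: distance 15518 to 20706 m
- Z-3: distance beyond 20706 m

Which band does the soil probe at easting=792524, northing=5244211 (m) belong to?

Z-3

Distance = √((792524−774909)² + (5244211−5258364)²) = √(310288225.000 + 200307409.000) = 22596.363 m.
20706 ≤ 22596.363 < ∞ → Z-3.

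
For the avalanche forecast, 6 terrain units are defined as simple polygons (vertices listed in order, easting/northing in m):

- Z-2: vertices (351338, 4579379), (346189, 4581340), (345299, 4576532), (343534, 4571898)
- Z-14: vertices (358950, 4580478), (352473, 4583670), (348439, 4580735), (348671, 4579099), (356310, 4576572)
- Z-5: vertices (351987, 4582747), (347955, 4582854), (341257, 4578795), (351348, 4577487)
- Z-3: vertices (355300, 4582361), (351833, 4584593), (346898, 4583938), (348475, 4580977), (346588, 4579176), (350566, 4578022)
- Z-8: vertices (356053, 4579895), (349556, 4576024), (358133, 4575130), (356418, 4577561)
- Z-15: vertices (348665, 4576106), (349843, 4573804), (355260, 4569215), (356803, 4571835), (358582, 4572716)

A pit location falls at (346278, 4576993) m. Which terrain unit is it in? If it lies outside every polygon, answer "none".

Z-2

Cast a ray rightward from (346278, 4576993). For each polygon, the edges (by vertex number in listed order) whose endpoints lie on opposite sides of northing = 4576993, where each meets that height, and whether that is right or left of the point:
Z-2: 2–3 at easting≈345384.3 (left), 4–1 at easting≈348849.0 (right) → 1 crossing.
Z-14: 4–5 at easting≈355037.3 (right), 5–1 at easting≈356594.5 (right) → 2 crossings.
Z-5: no edge straddles that height → 0 crossings.
Z-3: no edge straddles that height → 0 crossings.
Z-8: 1–2 at easting≈351182.3 (right), 3–4 at easting≈356818.7 (right) → 2 crossings.
Z-15: no edge straddles that height → 0 crossings.
Only Z-2 has an odd count, so the point is inside Z-2.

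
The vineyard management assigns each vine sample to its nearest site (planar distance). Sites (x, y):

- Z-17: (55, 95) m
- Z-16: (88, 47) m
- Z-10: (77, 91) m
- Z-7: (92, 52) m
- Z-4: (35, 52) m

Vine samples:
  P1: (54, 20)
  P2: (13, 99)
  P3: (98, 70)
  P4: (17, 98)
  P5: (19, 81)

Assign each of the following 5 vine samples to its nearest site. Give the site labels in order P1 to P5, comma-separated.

Z-4, Z-17, Z-7, Z-17, Z-4

P1 → Z-4 (d²=1385.00)
P2 → Z-17 (d²=1780.00)
P3 → Z-7 (d²=360.00)
P4 → Z-17 (d²=1453.00)
P5 → Z-4 (d²=1097.00)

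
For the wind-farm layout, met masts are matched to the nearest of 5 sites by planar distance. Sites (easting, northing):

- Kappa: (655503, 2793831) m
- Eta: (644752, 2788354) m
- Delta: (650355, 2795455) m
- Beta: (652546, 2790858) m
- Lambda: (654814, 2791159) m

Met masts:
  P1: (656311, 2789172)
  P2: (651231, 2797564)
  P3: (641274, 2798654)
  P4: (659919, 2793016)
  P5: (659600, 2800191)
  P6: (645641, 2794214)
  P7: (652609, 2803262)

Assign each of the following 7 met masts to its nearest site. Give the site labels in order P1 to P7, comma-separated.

Lambda, Delta, Delta, Kappa, Kappa, Delta, Delta

P1 → Lambda (d²=6189178.00)
P2 → Delta (d²=5215257.00)
P3 → Delta (d²=92698162.00)
P4 → Kappa (d²=20165281.00)
P5 → Kappa (d²=57235009.00)
P6 → Delta (d²=23761877.00)
P7 → Delta (d²=66029765.00)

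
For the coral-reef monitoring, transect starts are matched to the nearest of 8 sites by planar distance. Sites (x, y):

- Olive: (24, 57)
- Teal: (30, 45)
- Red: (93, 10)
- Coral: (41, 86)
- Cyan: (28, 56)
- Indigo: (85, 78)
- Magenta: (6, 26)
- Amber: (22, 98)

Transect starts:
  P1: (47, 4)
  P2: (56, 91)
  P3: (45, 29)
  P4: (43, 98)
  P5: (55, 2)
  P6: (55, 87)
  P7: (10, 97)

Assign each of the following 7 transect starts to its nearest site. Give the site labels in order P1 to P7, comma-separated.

Teal, Coral, Teal, Coral, Red, Coral, Amber

P1 → Teal (d²=1970.00)
P2 → Coral (d²=250.00)
P3 → Teal (d²=481.00)
P4 → Coral (d²=148.00)
P5 → Red (d²=1508.00)
P6 → Coral (d²=197.00)
P7 → Amber (d²=145.00)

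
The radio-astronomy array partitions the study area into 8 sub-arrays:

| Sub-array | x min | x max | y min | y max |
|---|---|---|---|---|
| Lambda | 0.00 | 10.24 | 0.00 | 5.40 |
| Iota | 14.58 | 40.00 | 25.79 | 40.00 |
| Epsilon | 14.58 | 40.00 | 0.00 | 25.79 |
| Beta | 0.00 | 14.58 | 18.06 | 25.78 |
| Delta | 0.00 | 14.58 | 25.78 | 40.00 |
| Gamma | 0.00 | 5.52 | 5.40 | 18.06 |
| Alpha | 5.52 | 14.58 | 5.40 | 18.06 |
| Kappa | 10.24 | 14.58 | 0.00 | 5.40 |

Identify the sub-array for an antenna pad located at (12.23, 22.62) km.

The point has x = 12.23 and y = 22.62.
Only Beta satisfies 0.00 ≤ x ≤ 14.58 and 18.06 ≤ y ≤ 25.78.

Beta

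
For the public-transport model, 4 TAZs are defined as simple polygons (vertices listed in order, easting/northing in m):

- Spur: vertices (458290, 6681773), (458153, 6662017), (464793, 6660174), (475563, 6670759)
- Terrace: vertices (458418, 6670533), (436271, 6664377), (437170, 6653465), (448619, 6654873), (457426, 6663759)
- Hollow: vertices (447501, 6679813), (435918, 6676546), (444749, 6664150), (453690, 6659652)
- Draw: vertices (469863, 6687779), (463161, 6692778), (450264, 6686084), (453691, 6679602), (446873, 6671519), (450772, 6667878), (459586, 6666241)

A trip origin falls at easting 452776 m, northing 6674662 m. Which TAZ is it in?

Draw

Cast a ray rightward from (452776, 6674662). For each polygon, the edges (by vertex number in listed order) whose endpoints lie on opposite sides of northing = 6674662, where each meets that height, and whether that is right or left of the point:
Spur: 1–2 at easting≈458240.7 (right), 4–1 at easting≈469442.0 (right) → 2 crossings.
Terrace: no edge straddles that height → 0 crossings.
Hollow: 2–3 at easting≈437260.2 (left), 4–1 at easting≈449082.2 (left) → 0 crossings.
Draw: 4–5 at easting≈449524.1 (left), 7–1 at easting≈463604.1 (right) → 1 crossing.
Only Draw has an odd count, so the point is inside Draw.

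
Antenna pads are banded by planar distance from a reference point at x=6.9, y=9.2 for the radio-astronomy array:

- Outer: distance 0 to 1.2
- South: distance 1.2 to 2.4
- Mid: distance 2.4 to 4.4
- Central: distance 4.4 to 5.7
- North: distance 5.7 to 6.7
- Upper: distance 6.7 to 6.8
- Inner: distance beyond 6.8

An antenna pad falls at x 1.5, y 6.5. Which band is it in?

North

Distance = √((1.5−6.9)² + (6.5−9.2)²) = √(29.160 + 7.290) = 6.037.
5.7 ≤ 6.037 < 6.7 → North.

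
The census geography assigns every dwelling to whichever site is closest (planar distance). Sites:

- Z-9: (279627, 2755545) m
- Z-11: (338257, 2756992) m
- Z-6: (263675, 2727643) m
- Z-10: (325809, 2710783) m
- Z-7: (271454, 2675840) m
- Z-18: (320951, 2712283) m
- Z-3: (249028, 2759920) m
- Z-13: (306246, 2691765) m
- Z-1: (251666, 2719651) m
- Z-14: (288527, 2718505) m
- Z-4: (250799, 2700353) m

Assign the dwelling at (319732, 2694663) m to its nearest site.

Z-13

Squared distances to each site:
Z-9: 5315028949.000; Z-11: 4228079866.000; Z-6: 4230067649.000; Z-10: 296784329.000; Z-7: 2685070613.000; Z-18: 311950361.000; Z-3: 9257531665.000; Z-13: 190270600.000; Z-1: 5257380500.000; Z-14: 1542192989.000; Z-4: 4784134589.000.
Minimum at Z-13.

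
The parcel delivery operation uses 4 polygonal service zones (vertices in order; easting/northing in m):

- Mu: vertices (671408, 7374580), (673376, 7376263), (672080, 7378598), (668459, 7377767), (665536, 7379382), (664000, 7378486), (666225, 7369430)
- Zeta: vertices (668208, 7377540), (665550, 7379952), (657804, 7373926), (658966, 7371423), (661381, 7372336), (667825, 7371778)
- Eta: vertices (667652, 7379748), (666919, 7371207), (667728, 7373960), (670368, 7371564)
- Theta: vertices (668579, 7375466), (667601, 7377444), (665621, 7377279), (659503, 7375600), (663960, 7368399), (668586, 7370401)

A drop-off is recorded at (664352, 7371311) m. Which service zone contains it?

Theta

Cast a ray rightward from (664352, 7371311). For each polygon, the edges (by vertex number in listed order) whose endpoints lie on opposite sides of northing = 7371311, where each meets that height, and whether that is right or left of the point:
Mu: 6–7 at easting≈665762.9 (right), 7–1 at easting≈668118.1 (right) → 2 crossings.
Zeta: no edge straddles that height → 0 crossings.
Eta: 1–2 at easting≈666927.9 (right), 2–3 at easting≈666949.6 (right) → 2 crossings.
Theta: 4–5 at easting≈662157.6 (left), 6–1 at easting≈668584.7 (right) → 1 crossing.
Only Theta has an odd count, so the point is inside Theta.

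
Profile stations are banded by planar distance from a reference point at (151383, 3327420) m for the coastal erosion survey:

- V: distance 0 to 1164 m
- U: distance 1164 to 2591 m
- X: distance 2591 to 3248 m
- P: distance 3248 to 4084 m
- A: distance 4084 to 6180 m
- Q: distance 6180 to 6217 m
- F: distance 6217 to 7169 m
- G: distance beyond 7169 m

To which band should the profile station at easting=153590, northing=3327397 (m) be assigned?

Distance = √((153590−151383)² + (3327397−3327420)²) = √(4870849.000 + 529.000) = 2207.120 m.
1164 ≤ 2207.120 < 2591 → U.

U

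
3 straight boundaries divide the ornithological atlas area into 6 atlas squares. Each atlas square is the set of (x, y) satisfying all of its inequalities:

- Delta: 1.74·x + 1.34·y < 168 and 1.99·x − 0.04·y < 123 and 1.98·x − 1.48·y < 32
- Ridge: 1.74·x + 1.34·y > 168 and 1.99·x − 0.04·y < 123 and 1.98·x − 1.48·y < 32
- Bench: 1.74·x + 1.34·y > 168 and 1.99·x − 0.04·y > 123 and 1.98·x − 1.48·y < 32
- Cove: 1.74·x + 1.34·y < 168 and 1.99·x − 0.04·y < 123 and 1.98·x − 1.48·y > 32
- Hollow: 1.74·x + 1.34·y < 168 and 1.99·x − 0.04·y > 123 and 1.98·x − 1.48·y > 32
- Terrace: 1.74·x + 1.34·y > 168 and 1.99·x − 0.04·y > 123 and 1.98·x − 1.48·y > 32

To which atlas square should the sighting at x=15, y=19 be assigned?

Delta

1.74·15 + 1.34·19 = 51.560, which is < 168
1.99·15 − 0.04·19 = 29.090, which is < 123
1.98·15 − 1.48·19 = 1.580, which is < 32
This sign pattern matches Delta.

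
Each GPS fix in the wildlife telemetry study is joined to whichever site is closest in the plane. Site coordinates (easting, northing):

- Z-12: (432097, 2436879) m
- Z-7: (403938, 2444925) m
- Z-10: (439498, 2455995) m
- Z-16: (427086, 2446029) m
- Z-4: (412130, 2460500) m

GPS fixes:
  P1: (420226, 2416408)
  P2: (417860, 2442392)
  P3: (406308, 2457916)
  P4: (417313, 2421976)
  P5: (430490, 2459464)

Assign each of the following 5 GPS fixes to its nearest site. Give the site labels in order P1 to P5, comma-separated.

Z-12, Z-16, Z-4, Z-12, Z-10

P1 → Z-12 (d²=559982482.00)
P2 → Z-16 (d²=98346845.00)
P3 → Z-4 (d²=40572740.00)
P4 → Z-12 (d²=440666065.00)
P5 → Z-10 (d²=93178025.00)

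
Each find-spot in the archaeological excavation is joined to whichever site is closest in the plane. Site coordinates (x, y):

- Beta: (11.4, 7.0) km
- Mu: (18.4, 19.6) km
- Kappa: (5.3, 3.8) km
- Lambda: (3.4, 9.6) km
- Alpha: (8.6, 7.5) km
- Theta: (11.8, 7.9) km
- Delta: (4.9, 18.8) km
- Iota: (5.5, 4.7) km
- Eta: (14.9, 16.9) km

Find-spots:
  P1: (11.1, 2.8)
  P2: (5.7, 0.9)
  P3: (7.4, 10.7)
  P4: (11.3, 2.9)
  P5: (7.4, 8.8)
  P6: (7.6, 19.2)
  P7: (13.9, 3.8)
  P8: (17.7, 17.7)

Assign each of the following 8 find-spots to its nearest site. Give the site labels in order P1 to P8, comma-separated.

Beta, Kappa, Alpha, Beta, Alpha, Delta, Beta, Mu

P1 → Beta (d²=17.73)
P2 → Kappa (d²=8.57)
P3 → Alpha (d²=11.68)
P4 → Beta (d²=16.82)
P5 → Alpha (d²=3.13)
P6 → Delta (d²=7.45)
P7 → Beta (d²=16.49)
P8 → Mu (d²=4.10)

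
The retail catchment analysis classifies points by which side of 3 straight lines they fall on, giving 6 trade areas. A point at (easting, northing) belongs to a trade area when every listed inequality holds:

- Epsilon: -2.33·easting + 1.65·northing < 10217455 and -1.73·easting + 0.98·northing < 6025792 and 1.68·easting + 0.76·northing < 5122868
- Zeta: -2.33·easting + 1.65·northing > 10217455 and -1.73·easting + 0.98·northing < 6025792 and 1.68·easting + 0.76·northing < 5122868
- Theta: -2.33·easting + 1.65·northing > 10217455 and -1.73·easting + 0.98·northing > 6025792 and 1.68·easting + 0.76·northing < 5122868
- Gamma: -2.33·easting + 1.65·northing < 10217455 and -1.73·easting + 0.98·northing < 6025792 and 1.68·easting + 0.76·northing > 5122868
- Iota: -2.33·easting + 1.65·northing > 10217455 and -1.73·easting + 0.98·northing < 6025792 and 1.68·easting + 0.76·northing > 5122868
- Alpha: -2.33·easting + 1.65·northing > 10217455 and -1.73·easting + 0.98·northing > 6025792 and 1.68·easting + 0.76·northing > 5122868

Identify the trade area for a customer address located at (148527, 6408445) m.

Zeta

-2.33·148527 + 1.65·6408445 = 10227866.340, which is > 10217455
-1.73·148527 + 0.98·6408445 = 6023324.390, which is < 6025792
1.68·148527 + 0.76·6408445 = 5119943.560, which is < 5122868
This sign pattern matches Zeta.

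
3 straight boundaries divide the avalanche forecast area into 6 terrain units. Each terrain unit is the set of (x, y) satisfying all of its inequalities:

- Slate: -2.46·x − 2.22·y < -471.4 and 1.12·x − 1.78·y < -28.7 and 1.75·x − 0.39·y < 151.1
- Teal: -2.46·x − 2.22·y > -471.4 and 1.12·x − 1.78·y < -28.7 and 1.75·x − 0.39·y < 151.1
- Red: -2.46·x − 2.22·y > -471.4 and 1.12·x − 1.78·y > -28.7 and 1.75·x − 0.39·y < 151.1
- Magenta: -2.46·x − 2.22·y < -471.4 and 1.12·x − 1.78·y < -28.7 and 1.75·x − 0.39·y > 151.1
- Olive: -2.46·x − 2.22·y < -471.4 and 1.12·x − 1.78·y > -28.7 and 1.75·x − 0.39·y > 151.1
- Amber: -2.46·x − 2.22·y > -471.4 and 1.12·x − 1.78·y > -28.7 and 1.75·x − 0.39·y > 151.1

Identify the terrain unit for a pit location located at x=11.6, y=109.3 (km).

-2.46·11.6 − 2.22·109.3 = -271.182, which is > -471.4
1.12·11.6 − 1.78·109.3 = -181.562, which is < -28.7
1.75·11.6 − 0.39·109.3 = -22.327, which is < 151.1
This sign pattern matches Teal.

Teal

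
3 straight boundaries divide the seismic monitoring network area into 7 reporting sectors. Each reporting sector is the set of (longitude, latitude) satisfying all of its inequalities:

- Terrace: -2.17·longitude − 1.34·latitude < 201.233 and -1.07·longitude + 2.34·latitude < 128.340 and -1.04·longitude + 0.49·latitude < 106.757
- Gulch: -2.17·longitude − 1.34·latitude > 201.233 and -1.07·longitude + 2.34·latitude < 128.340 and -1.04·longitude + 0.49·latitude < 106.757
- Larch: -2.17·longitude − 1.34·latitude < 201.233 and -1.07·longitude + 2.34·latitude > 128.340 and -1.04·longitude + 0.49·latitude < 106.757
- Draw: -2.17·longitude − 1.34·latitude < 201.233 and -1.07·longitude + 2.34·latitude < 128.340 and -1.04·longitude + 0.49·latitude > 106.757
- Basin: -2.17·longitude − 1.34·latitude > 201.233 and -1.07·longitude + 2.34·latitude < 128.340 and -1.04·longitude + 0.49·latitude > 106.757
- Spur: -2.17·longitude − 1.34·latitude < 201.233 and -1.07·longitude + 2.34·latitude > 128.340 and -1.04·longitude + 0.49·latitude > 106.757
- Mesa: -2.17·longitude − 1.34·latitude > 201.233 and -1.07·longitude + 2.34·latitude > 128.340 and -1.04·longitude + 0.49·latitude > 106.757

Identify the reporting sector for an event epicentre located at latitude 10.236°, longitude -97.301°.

-2.17·-97.301 − 1.34·10.236 = 197.427, which is < 201.233
-1.07·-97.301 + 2.34·10.236 = 128.064, which is < 128.340
-1.04·-97.301 + 0.49·10.236 = 106.209, which is < 106.757
This sign pattern matches Terrace.

Terrace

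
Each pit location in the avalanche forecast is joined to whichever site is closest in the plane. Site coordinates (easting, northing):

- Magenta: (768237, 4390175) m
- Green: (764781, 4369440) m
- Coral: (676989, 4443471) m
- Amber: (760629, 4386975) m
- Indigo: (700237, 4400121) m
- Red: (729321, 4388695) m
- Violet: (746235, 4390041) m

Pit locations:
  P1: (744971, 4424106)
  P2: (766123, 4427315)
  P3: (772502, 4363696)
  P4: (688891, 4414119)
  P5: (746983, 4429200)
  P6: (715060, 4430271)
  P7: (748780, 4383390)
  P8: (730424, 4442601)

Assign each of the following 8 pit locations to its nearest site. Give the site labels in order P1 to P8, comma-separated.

P1 → Violet (d²=1162021921.00)
P2 → Magenta (d²=1383848596.00)
P3 → Green (d²=92607377.00)
P4 → Indigo (d²=324675720.00)
P5 → Violet (d²=1533986785.00)
P6 → Indigo (d²=1128743829.00)
P7 → Violet (d²=50712826.00)
P8 → Indigo (d²=2715805369.00)

Violet, Magenta, Green, Indigo, Violet, Indigo, Violet, Indigo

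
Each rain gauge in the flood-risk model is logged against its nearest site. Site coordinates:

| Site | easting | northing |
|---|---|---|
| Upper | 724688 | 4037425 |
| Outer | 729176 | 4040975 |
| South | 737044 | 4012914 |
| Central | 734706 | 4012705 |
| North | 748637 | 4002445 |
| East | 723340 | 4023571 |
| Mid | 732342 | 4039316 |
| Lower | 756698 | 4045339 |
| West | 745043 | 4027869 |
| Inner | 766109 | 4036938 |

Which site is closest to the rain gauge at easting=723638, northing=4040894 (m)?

Upper

Squared distances to each site:
Upper: 13136461.000; Outer: 30676005.000; South: 962601236.000; Central: 917120345.000; North: 2103275602.000; East: 300175133.000; Mid: 78249700.000; Lower: 1112721625.000; West: 627824650.000; Inner: 1819435777.000.
Minimum at Upper.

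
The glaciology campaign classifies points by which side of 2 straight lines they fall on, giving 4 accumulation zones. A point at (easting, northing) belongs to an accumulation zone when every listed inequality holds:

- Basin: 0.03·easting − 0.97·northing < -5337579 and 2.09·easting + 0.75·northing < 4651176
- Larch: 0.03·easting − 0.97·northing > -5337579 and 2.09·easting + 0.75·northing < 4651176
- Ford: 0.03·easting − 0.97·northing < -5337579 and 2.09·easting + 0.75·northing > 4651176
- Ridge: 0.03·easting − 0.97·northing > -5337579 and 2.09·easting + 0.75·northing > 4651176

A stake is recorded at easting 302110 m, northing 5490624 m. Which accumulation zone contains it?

Ridge

0.03·302110 − 0.97·5490624 = -5316841.980, which is > -5337579
2.09·302110 + 0.75·5490624 = 4749377.900, which is > 4651176
This sign pattern matches Ridge.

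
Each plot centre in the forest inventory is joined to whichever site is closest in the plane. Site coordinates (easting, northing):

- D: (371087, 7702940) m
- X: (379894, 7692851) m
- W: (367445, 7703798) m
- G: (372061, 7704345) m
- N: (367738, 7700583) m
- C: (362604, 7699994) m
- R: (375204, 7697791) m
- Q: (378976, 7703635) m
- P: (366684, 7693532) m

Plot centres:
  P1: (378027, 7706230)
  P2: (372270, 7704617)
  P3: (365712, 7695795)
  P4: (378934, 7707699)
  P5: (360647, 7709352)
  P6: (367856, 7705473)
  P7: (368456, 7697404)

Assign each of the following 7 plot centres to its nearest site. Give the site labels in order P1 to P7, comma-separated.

P1 → Q (d²=7634626.00)
P2 → G (d²=117665.00)
P3 → P (d²=6065953.00)
P4 → Q (d²=16517860.00)
P5 → W (d²=77059720.00)
P6 → W (d²=2974546.00)
P7 → N (d²=10621565.00)

Q, G, P, Q, W, W, N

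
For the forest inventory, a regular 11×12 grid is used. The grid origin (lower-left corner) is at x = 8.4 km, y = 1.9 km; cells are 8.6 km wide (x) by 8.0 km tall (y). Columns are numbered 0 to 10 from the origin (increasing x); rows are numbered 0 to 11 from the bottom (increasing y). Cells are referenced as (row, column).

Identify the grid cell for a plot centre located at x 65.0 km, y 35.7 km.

(4, 6)

Column index: ⌊(65.0 − 8.4) / 8.6⌋ = ⌊6.581⌋ = 6
Row offset from origin: ⌊(35.7 − 1.9) / 8.0⌋ = ⌊4.225⌋ = 4 → row 4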